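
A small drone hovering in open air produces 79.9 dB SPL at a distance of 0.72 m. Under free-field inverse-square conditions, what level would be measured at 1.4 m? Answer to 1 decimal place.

74.1 dB SPL

Free-field point source: level drops by 20·log₁₀ of the distance ratio.
ΔL = −20·log₁₀(1.4/0.72) = -5.78 dB, so L₂ = 79.9 + (-5.78) = 74.1 dB SPL.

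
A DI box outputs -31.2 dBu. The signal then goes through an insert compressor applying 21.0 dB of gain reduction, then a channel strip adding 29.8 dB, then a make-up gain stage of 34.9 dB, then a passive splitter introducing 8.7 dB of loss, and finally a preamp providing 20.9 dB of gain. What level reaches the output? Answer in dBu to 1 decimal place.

+24.7 dBu

Gain stages sum in dB:
-31.2 − 21.0 + 29.8 + 34.9 − 8.7 + 20.9 = +24.7 dBu.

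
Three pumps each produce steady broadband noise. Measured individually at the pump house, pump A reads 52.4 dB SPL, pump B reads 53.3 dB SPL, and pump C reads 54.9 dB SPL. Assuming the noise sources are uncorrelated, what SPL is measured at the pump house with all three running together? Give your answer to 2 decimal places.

Incoherent sources sum as intensities:
L_total = 10·log₁₀(10^(52.4/10) + 10^(53.3/10) + 10^(54.9/10)) = 10·log₁₀(696600) = 58.43 dB SPL.

58.43 dB SPL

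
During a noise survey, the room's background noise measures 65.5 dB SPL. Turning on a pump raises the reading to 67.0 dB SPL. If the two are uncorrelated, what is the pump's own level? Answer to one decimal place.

Subtract intensities: L_src = 10·log₁₀(10^(L_total/10) − 10^(L_bg/10)).
L_src = 10·log₁₀(10^(67.0/10) − 10^(65.5/10)) = 10·log₁₀(1464000) = 61.7 dB SPL.

61.7 dB SPL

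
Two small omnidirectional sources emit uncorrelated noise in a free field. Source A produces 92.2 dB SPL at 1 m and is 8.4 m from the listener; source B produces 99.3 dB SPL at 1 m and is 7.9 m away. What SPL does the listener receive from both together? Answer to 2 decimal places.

82.04 dB SPL

At the listener: L_A = 92.2 − 20·log₁₀(8.4) = 73.714 dB; L_B = 99.3 − 20·log₁₀(7.9) = 81.347 dB.
Combined: 10·log₁₀(10^(73.714/10)+10^(81.347/10)) = 82.04 dB SPL.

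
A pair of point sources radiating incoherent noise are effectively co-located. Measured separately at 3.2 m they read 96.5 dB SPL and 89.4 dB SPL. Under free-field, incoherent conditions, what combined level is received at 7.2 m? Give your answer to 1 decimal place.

90.2 dB SPL

Combined at 3.2 m: 10·log₁₀(10^(96.5/10)+10^(89.4/10)) = 97.27 dB SPL.
Then apply −20·log₁₀(7.2/3.2) = -7.04 dB → 90.2 dB SPL.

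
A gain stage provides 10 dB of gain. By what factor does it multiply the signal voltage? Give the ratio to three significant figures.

3.16

Voltage ratio = 10^(dB/20).
10^(10/20) = 10^(0.5000) = 3.16.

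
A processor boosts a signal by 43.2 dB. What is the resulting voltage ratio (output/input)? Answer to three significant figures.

145

Voltage ratio = 10^(dB/20).
10^(43.2/20) = 10^(2.160) = 145.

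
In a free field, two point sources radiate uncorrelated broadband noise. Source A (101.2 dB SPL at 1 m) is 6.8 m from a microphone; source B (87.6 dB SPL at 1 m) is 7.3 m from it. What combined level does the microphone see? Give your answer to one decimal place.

At the listener: L_A = 101.2 − 20·log₁₀(6.8) = 84.55 dB; L_B = 87.6 − 20·log₁₀(7.3) = 70.33 dB.
Combined: 10·log₁₀(10^(84.55/10)+10^(70.33/10)) = 84.7 dB SPL.

84.7 dB SPL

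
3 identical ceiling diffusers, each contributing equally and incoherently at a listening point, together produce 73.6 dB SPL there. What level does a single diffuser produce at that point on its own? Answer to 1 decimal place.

3 equal incoherent sources add 10·log₁₀(3) = 4.77 dB over one source.
L_one = 73.6 − 4.77 = 68.8 dB SPL.

68.8 dB SPL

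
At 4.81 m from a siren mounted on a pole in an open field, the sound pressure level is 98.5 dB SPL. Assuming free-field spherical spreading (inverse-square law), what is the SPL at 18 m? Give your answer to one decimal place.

For a point source in a free field, ΔL = −20·log₁₀(d₂/d₁).
ΔL = −20·log₁₀(18/4.81) = -11.46 dB, so L₂ = 98.5 + (-11.46) = 87.0 dB SPL.

87.0 dB SPL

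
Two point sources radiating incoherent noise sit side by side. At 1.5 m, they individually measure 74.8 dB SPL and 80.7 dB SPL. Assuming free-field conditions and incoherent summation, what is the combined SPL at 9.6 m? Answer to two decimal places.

65.57 dB SPL

Combined at 1.5 m: 10·log₁₀(10^(74.8/10)+10^(80.7/10)) = 81.693 dB SPL.
Then apply −20·log₁₀(9.6/1.5) = -16.124 dB → 65.57 dB SPL.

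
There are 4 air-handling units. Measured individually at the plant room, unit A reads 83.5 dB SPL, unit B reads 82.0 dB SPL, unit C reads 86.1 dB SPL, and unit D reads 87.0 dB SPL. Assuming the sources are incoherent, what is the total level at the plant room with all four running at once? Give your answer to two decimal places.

91.11 dB SPL

Uncorrelated sources add in intensity (power), not in dB.
L_total = 10·log₁₀(10^(83.5/10) + 10^(82.0/10) + 10^(86.1/10) + 10^(87.0/10)) = 10·log₁₀(1291000000) = 91.11 dB SPL.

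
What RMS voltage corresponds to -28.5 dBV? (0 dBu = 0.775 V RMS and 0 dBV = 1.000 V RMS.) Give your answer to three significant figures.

0.0376 V

V = 1.000 V × 10^(-28.5/20).
= 1.000 × 0.03758 = 0.0376 V.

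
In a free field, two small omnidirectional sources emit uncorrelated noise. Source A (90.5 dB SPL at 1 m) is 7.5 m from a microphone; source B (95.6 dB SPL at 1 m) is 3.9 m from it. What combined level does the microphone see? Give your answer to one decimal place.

At the listener: L_A = 90.5 − 20·log₁₀(7.5) = 73.00 dB; L_B = 95.6 − 20·log₁₀(3.9) = 83.78 dB.
Combined: 10·log₁₀(10^(73.00/10)+10^(83.78/10)) = 84.1 dB SPL.

84.1 dB SPL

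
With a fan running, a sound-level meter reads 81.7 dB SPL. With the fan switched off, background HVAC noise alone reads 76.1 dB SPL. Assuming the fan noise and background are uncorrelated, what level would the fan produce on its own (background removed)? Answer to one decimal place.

Background correction is a power subtraction:
L_src = 10·log₁₀(10^(81.7/10) − 10^(76.1/10)) = 10·log₁₀(107200000) = 80.3 dB SPL.

80.3 dB SPL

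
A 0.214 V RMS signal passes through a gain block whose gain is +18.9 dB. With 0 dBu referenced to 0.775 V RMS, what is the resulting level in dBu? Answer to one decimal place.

+7.7 dBu

Input level: 20·log₁₀(0.214/0.775) = -11.18 dBu.
Output: -11.18 + 18.9 = +7.7 dBu.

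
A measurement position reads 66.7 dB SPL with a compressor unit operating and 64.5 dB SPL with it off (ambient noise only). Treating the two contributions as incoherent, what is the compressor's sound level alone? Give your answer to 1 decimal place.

62.7 dB SPL

Background correction is a power subtraction:
L_src = 10·log₁₀(10^(66.7/10) − 10^(64.5/10)) = 10·log₁₀(1859000) = 62.7 dB SPL.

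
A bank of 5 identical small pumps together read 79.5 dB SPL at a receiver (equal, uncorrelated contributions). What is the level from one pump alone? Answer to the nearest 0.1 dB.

5 equal incoherent sources add 10·log₁₀(5) = 6.99 dB over one source.
L_one = 79.5 − 6.99 = 72.5 dB SPL.

72.5 dB SPL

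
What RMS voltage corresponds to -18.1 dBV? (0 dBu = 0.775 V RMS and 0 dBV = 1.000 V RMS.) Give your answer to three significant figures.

V = 1.000 V × 10^(-18.1/20).
= 1.000 × 0.1245 = 0.124 V.

0.124 V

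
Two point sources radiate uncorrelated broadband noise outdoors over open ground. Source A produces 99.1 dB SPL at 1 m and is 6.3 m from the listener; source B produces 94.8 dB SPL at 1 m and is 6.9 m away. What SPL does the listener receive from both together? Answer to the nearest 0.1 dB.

84.3 dB SPL

At the listener: L_A = 99.1 − 20·log₁₀(6.3) = 83.11 dB; L_B = 94.8 − 20·log₁₀(6.9) = 78.02 dB.
Combined: 10·log₁₀(10^(83.11/10)+10^(78.02/10)) = 84.3 dB SPL.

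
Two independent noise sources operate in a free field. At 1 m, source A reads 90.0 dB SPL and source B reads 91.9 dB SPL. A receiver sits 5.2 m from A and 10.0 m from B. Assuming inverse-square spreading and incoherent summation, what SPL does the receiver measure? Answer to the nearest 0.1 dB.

At the listener: L_A = 90.0 − 20·log₁₀(5.2) = 75.68 dB; L_B = 91.9 − 20·log₁₀(10.0) = 71.90 dB.
Combined: 10·log₁₀(10^(75.68/10)+10^(71.90/10)) = 77.2 dB SPL.

77.2 dB SPL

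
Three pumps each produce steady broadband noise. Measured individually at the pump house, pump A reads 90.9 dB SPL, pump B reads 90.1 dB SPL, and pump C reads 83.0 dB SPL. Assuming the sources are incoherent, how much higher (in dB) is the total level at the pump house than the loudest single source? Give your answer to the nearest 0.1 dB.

Add the sources as powers (linear), then convert back to dB:
L_total = 10·log₁₀(10^(90.9/10) + 10^(90.1/10) + 10^(83.0/10)) = 93.90 dB SPL.
Excess over the loudest (90.9 dB): 93.90 − 90.9 = 3.0 dB.

3.0 dB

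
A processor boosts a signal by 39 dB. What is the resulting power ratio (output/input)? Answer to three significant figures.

7940

Power ratio = 10^(dB/10).
10^(39/10) = 10^(3.900) = 7940.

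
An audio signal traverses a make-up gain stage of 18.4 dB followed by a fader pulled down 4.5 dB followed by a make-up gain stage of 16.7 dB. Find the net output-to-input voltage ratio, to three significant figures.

33.9

Net gain = 18.4 + (−4.5) + 16.7 = 30.6 dB.
Voltage ratio = 10^(30.6/20) = 33.9.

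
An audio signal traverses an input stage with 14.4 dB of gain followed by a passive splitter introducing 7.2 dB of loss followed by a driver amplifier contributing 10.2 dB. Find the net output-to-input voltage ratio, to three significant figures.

7.41

Net gain = 14.4 + (−7.2) + 10.2 = 17.4 dB.
Voltage ratio = 10^(17.4/20) = 7.41.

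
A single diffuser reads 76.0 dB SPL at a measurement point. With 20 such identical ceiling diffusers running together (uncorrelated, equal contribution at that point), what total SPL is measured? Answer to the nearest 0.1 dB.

89.0 dB SPL

20 equal incoherent sources raise the level by 10·log₁₀(20) = 13.01 dB.
L_total = 76.0 + 13.01 = 89.0 dB SPL.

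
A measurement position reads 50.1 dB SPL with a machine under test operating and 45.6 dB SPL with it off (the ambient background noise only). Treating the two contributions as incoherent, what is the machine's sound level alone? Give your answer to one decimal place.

Subtract intensities: L_src = 10·log₁₀(10^(L_total/10) − 10^(L_bg/10)).
L_src = 10·log₁₀(10^(50.1/10) − 10^(45.6/10)) = 10·log₁₀(66020) = 48.2 dB SPL.

48.2 dB SPL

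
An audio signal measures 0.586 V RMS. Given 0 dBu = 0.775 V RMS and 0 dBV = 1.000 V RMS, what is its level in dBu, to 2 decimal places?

-2.43 dBu

dBu = 20·log₁₀(V / 0.775 V).
20·log₁₀(0.586/0.775) = -2.43 dBu.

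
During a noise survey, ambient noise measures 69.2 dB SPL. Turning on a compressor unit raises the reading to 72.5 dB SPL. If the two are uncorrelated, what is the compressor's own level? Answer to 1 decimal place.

Background correction is a power subtraction:
L_src = 10·log₁₀(10^(72.5/10) − 10^(69.2/10)) = 10·log₁₀(9465000) = 69.8 dB SPL.

69.8 dB SPL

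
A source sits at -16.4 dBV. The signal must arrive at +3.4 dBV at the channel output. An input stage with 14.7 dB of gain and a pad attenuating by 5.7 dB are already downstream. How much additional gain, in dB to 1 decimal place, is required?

The required make-up gain is the shortfall in the dB sum.
G = +3.4 − (-16.4) − 14.7 + 5.7 = 10.8 dB.

10.8 dB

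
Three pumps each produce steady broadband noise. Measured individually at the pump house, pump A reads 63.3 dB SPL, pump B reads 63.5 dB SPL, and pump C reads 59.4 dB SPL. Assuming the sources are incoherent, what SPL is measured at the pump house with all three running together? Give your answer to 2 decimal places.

Incoherent sources sum as intensities:
L_total = 10·log₁₀(10^(63.3/10) + 10^(63.5/10) + 10^(59.4/10)) = 10·log₁₀(5248000) = 67.20 dB SPL.

67.20 dB SPL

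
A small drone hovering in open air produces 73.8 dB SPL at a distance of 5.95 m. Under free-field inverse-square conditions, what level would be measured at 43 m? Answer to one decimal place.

56.6 dB SPL

For a point source in a free field, ΔL = −20·log₁₀(d₂/d₁).
ΔL = −20·log₁₀(43/5.95) = -17.18 dB, so L₂ = 73.8 + (-17.18) = 56.6 dB SPL.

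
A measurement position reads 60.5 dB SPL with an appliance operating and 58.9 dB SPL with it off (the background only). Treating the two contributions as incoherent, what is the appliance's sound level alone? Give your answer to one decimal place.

Background correction is a power subtraction:
L_src = 10·log₁₀(10^(60.5/10) − 10^(58.9/10)) = 10·log₁₀(345800) = 55.4 dB SPL.

55.4 dB SPL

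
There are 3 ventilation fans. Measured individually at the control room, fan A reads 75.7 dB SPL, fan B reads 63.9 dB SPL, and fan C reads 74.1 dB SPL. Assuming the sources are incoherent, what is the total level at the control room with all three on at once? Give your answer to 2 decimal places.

Incoherent sources sum as intensities:
L_total = 10·log₁₀(10^(75.7/10) + 10^(63.9/10) + 10^(74.1/10)) = 10·log₁₀(65310000) = 78.15 dB SPL.

78.15 dB SPL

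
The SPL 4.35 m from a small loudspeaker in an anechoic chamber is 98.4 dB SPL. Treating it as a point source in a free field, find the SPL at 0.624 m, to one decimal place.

Free-field point source: level drops by 20·log₁₀ of the distance ratio.
ΔL = −20·log₁₀(0.624/4.35) = 16.87 dB, so L₂ = 98.4 + (16.87) = 115.3 dB SPL.

115.3 dB SPL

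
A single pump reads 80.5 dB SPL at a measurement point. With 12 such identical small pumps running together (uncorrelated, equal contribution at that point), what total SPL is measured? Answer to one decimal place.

91.3 dB SPL

12 equal incoherent sources raise the level by 10·log₁₀(12) = 10.79 dB.
L_total = 80.5 + 10.79 = 91.3 dB SPL.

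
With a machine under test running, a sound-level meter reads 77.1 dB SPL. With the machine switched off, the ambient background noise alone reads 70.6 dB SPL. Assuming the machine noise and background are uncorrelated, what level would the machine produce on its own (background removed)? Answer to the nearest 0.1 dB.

Remove the background by subtracting linear intensities:
L_src = 10·log₁₀(10^(77.1/10) − 10^(70.6/10)) = 10·log₁₀(39800000) = 76.0 dB SPL.

76.0 dB SPL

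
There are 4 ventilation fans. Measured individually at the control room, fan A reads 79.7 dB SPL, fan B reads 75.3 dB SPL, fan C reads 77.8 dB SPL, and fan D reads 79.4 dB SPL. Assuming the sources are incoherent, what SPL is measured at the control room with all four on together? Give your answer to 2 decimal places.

84.39 dB SPL

Uncorrelated sources add in intensity (power), not in dB.
L_total = 10·log₁₀(10^(79.7/10) + 10^(75.3/10) + 10^(77.8/10) + 10^(79.4/10)) = 10·log₁₀(274600000) = 84.39 dB SPL.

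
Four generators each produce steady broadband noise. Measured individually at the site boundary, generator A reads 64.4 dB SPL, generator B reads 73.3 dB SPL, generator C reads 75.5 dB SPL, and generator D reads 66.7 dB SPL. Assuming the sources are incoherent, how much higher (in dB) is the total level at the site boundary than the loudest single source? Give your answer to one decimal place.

Uncorrelated sources add in intensity (power), not in dB.
L_total = 10·log₁₀(10^(64.4/10) + 10^(73.3/10) + 10^(75.5/10) + 10^(66.7/10)) = 78.08 dB SPL.
Excess over the loudest (75.5 dB): 78.08 − 75.5 = 2.6 dB.

2.6 dB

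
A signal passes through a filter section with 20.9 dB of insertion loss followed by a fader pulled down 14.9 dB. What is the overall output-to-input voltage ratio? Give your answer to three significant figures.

Net gain = (−20.9) + (−14.9) = -35.8 dB.
Voltage ratio = 10^(-35.8/20) = 0.0162.

0.0162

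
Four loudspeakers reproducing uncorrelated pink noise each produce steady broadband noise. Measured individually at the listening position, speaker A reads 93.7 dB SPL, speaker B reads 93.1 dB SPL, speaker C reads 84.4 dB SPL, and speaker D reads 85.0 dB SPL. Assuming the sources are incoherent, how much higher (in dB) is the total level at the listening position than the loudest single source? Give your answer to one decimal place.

Add the sources as powers (linear), then convert back to dB:
L_total = 10·log₁₀(10^(93.7/10) + 10^(93.1/10) + 10^(84.4/10) + 10^(85.0/10)) = 96.97 dB SPL.
Excess over the loudest (93.7 dB): 96.97 − 93.7 = 3.3 dB.

3.3 dB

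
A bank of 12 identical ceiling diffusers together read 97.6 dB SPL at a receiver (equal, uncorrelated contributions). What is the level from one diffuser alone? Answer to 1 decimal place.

86.8 dB SPL

12 equal incoherent sources add 10·log₁₀(12) = 10.79 dB over one source.
L_one = 97.6 − 10.79 = 86.8 dB SPL.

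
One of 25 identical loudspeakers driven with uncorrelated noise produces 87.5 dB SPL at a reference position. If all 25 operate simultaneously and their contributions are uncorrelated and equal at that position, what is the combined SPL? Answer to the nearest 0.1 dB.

25 equal incoherent sources raise the level by 10·log₁₀(25) = 13.98 dB.
L_total = 87.5 + 13.98 = 101.5 dB SPL.

101.5 dB SPL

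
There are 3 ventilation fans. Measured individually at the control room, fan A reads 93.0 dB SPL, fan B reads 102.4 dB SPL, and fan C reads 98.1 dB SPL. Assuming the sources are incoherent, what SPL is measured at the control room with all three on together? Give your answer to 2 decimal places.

104.12 dB SPL

Add the sources as powers (linear), then convert back to dB:
L_total = 10·log₁₀(10^(93.0/10) + 10^(102.4/10) + 10^(98.1/10)) = 10·log₁₀(25830000000) = 104.12 dB SPL.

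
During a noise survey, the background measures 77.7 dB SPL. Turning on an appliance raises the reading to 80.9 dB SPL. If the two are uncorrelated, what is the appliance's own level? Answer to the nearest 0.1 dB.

Background correction is a power subtraction:
L_src = 10·log₁₀(10^(80.9/10) − 10^(77.7/10)) = 10·log₁₀(64140000) = 78.1 dB SPL.

78.1 dB SPL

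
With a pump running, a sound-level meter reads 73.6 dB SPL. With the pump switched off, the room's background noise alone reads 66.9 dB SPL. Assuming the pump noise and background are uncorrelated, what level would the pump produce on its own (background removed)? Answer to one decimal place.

72.6 dB SPL

Remove the background by subtracting linear intensities:
L_src = 10·log₁₀(10^(73.6/10) − 10^(66.9/10)) = 10·log₁₀(18010000) = 72.6 dB SPL.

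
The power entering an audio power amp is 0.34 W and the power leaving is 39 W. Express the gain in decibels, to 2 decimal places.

Power ratio → dB uses the 10·log₁₀ form:
10·log₁₀(39/0.34) = 10·log₁₀(114.7) = 20.60 dB.

20.60 dB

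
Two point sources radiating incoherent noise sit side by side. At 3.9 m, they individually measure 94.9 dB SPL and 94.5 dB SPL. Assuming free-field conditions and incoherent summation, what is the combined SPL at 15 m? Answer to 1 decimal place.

86.0 dB SPL

Combined at 3.9 m: 10·log₁₀(10^(94.9/10)+10^(94.5/10)) = 97.71 dB SPL.
Then apply −20·log₁₀(15/3.9) = -11.70 dB → 86.0 dB SPL.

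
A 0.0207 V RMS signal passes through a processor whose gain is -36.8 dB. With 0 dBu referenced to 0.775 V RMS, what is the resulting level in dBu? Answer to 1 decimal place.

Input level: 20·log₁₀(0.0207/0.775) = -31.47 dBu.
Output: -31.47 − 36.8 = -68.3 dBu.

-68.3 dBu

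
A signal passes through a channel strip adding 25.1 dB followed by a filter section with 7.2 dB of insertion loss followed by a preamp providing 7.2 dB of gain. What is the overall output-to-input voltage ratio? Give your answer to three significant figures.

Net gain = 25.1 + (−7.2) + 7.2 = 25.1 dB.
Voltage ratio = 10^(25.1/20) = 18.0.

18.0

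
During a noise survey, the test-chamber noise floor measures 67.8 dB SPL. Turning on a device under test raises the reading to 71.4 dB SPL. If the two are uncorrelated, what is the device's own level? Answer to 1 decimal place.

68.9 dB SPL

Background correction is a power subtraction:
L_src = 10·log₁₀(10^(71.4/10) − 10^(67.8/10)) = 10·log₁₀(7778000) = 68.9 dB SPL.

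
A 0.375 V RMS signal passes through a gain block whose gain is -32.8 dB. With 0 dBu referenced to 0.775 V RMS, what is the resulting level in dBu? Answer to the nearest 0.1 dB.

Input level: 20·log₁₀(0.375/0.775) = -6.31 dBu.
Output: -6.31 − 32.8 = -39.1 dBu.

-39.1 dBu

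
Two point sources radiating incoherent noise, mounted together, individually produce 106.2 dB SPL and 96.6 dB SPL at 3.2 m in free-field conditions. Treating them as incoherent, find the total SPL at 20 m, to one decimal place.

90.7 dB SPL

Combined at 3.2 m: 10·log₁₀(10^(106.2/10)+10^(96.6/10)) = 106.65 dB SPL.
Then apply −20·log₁₀(20/3.2) = -15.92 dB → 90.7 dB SPL.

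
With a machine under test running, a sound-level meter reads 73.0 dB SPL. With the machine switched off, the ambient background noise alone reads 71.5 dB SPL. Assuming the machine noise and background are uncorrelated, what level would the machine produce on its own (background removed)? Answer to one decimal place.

67.7 dB SPL

Remove the background by subtracting linear intensities:
L_src = 10·log₁₀(10^(73.0/10) − 10^(71.5/10)) = 10·log₁₀(5827000) = 67.7 dB SPL.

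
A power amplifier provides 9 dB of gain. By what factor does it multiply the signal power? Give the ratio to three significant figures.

Power ratio = 10^(dB/10).
10^(9/10) = 10^(0.9000) = 7.94.

7.94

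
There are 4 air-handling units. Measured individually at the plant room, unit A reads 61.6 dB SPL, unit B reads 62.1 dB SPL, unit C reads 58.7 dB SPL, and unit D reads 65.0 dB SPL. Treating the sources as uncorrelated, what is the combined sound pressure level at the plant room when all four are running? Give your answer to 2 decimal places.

Uncorrelated sources add in intensity (power), not in dB.
L_total = 10·log₁₀(10^(61.6/10) + 10^(62.1/10) + 10^(58.7/10) + 10^(65.0/10)) = 10·log₁₀(6971000) = 68.43 dB SPL.

68.43 dB SPL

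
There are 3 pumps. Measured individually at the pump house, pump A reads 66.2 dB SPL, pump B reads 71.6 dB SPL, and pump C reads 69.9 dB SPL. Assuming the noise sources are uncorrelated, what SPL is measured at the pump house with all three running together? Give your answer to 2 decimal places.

Add the sources as powers (linear), then convert back to dB:
L_total = 10·log₁₀(10^(66.2/10) + 10^(71.6/10) + 10^(69.9/10)) = 10·log₁₀(28400000) = 74.53 dB SPL.

74.53 dB SPL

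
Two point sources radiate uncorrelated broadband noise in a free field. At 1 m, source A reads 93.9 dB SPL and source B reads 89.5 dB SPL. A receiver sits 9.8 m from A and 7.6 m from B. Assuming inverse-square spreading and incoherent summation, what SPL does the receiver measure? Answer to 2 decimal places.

At the listener: L_A = 93.9 − 20·log₁₀(9.8) = 74.075 dB; L_B = 89.5 − 20·log₁₀(7.6) = 71.884 dB.
Combined: 10·log₁₀(10^(74.075/10)+10^(71.884/10)) = 76.13 dB SPL.

76.13 dB SPL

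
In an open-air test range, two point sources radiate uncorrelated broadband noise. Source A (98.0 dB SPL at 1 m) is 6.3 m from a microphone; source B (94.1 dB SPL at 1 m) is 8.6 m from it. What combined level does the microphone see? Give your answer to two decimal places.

At the listener: L_A = 98.0 − 20·log₁₀(6.3) = 82.013 dB; L_B = 94.1 − 20·log₁₀(8.6) = 75.410 dB.
Combined: 10·log₁₀(10^(82.013/10)+10^(75.410/10)) = 82.87 dB SPL.

82.87 dB SPL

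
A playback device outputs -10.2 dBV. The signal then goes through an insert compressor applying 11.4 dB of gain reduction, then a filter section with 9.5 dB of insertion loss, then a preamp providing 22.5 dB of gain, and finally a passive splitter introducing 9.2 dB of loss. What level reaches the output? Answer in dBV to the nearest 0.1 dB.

In dB, series stages simply add:
-10.2 − 11.4 − 9.5 + 22.5 − 9.2 = -17.8 dBV.

-17.8 dBV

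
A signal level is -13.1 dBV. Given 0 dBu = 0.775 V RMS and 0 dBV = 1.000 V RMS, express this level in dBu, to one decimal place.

The offset between the scales is 20·log₁₀(0.775/1.000) = −2.214 dB.
So dBu = -13.1 + 2.214 = -10.9 dBu.

-10.9 dBu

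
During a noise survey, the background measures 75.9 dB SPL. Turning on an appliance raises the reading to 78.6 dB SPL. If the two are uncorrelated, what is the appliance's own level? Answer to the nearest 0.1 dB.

75.3 dB SPL

Subtract intensities: L_src = 10·log₁₀(10^(L_total/10) − 10^(L_bg/10)).
L_src = 10·log₁₀(10^(78.6/10) − 10^(75.9/10)) = 10·log₁₀(33540000) = 75.3 dB SPL.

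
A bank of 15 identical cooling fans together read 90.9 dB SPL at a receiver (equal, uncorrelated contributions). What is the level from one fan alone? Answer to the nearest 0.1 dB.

15 equal incoherent sources add 10·log₁₀(15) = 11.76 dB over one source.
L_one = 90.9 − 11.76 = 79.1 dB SPL.

79.1 dB SPL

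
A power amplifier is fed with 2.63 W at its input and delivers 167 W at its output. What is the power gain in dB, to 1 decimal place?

Power is a power quantity, so gain = 10·log₁₀(P_out/P_in).
10·log₁₀(167/2.63) = 10·log₁₀(63.50) = 18.0 dB.

18.0 dB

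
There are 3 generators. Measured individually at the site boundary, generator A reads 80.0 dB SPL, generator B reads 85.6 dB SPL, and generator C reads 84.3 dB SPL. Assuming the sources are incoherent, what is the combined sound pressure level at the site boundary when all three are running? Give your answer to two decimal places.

88.65 dB SPL

Uncorrelated sources add in intensity (power), not in dB.
L_total = 10·log₁₀(10^(80.0/10) + 10^(85.6/10) + 10^(84.3/10)) = 10·log₁₀(732200000) = 88.65 dB SPL.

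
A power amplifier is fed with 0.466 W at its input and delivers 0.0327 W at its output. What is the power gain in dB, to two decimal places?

Power ratio → dB uses the 10·log₁₀ form:
10·log₁₀(0.0327/0.466) = 10·log₁₀(0.07017) = -11.54 dB.

-11.54 dB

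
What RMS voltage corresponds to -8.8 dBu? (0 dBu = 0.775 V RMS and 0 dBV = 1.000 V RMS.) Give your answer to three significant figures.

V = 0.775 V × 10^(-8.8/20).
= 0.775 × 0.3631 = 0.281 V.

0.281 V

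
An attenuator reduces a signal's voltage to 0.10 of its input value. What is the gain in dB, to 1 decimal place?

Voltage is an amplitude quantity, so gain = 20·log₁₀(V_out/V_in).
20·log₁₀(0.10) = -20.0 dB.

-20.0 dB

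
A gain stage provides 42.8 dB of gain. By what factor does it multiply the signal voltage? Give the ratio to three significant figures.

Voltage ratio = 10^(dB/20).
10^(42.8/20) = 10^(2.140) = 138.

138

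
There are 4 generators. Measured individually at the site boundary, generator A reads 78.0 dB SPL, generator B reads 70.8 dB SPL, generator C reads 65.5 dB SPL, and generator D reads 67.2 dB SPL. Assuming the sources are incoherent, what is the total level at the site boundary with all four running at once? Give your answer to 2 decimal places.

Uncorrelated sources add in intensity (power), not in dB.
L_total = 10·log₁₀(10^(78.0/10) + 10^(70.8/10) + 10^(65.5/10) + 10^(67.2/10)) = 10·log₁₀(83910000) = 79.24 dB SPL.

79.24 dB SPL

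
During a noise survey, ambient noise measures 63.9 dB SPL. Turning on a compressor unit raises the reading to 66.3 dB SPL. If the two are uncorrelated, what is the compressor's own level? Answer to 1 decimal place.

62.6 dB SPL

Remove the background by subtracting linear intensities:
L_src = 10·log₁₀(10^(66.3/10) − 10^(63.9/10)) = 10·log₁₀(1811000) = 62.6 dB SPL.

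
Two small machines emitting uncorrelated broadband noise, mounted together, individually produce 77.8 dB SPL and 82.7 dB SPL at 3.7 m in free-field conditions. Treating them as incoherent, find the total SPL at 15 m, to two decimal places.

Combined at 3.7 m: 10·log₁₀(10^(77.8/10)+10^(82.7/10)) = 83.918 dB SPL.
Then apply −20·log₁₀(15/3.7) = -12.158 dB → 71.76 dB SPL.

71.76 dB SPL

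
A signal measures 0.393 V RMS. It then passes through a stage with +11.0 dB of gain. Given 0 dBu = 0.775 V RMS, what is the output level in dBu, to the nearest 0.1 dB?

Input level: 20·log₁₀(0.393/0.775) = -5.90 dBu.
Output: -5.90 + 11.0 = +5.1 dBu.

+5.1 dBu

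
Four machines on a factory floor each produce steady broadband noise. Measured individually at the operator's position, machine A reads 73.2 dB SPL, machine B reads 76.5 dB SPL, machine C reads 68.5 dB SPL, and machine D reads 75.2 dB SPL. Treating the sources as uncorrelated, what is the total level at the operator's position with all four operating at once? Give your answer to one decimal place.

Incoherent sources sum as intensities:
L_total = 10·log₁₀(10^(73.2/10) + 10^(76.5/10) + 10^(68.5/10) + 10^(75.2/10)) = 10·log₁₀(105800000) = 80.2 dB SPL.

80.2 dB SPL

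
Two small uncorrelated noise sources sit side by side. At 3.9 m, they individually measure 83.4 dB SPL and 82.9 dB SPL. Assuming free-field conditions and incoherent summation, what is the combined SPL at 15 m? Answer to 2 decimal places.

Combined at 3.9 m: 10·log₁₀(10^(83.4/10)+10^(82.9/10)) = 86.167 dB SPL.
Then apply −20·log₁₀(15/3.9) = -11.701 dB → 74.47 dB SPL.

74.47 dB SPL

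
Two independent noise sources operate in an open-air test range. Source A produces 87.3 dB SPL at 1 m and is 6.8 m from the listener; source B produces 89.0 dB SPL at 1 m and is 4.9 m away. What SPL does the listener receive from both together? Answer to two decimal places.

At the listener: L_A = 87.3 − 20·log₁₀(6.8) = 70.650 dB; L_B = 89.0 − 20·log₁₀(4.9) = 75.196 dB.
Combined: 10·log₁₀(10^(70.650/10)+10^(75.196/10)) = 76.50 dB SPL.

76.50 dB SPL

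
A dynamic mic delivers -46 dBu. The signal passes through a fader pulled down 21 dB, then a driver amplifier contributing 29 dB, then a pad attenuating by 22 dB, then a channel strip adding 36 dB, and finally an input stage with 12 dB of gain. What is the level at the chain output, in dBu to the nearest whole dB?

Cascaded gains and losses add directly in dB.
-46 − 21 + 29 − 22 + 36 + 12 = -12 dBu.

-12 dBu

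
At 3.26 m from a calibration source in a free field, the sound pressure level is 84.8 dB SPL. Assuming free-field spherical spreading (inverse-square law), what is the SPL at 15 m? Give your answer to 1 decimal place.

71.5 dB SPL

For a point source in a free field, ΔL = −20·log₁₀(d₂/d₁).
ΔL = −20·log₁₀(15/3.26) = -13.26 dB, so L₂ = 84.8 + (-13.26) = 71.5 dB SPL.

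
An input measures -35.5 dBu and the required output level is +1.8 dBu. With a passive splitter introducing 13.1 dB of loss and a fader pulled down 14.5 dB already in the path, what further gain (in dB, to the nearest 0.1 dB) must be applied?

64.9 dB

The required make-up gain is the shortfall in the dB sum.
G = +1.8 − (-35.5) + 13.1 + 14.5 = 64.9 dB.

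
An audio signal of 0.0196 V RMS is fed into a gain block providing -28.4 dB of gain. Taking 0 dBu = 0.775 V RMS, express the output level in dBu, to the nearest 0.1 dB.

-60.3 dBu

Input level: 20·log₁₀(0.0196/0.775) = -31.94 dBu.
Output: -31.94 − 28.4 = -60.3 dBu.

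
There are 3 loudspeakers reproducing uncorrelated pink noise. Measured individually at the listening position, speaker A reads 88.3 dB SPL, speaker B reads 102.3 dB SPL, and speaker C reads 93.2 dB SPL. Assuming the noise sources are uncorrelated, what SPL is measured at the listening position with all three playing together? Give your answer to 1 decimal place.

Incoherent sources sum as intensities:
L_total = 10·log₁₀(10^(88.3/10) + 10^(102.3/10) + 10^(93.2/10)) = 10·log₁₀(19748000000) = 103.0 dB SPL.

103.0 dB SPL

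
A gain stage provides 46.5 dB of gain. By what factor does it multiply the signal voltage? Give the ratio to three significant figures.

Voltage ratio = 10^(dB/20).
10^(46.5/20) = 10^(2.325) = 211.

211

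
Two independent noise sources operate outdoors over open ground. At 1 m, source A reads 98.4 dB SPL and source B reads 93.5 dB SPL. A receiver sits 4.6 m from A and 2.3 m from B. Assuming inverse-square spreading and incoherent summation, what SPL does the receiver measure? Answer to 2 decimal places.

At the listener: L_A = 98.4 − 20·log₁₀(4.6) = 85.145 dB; L_B = 93.5 − 20·log₁₀(2.3) = 86.265 dB.
Combined: 10·log₁₀(10^(85.145/10)+10^(86.265/10)) = 88.75 dB SPL.

88.75 dB SPL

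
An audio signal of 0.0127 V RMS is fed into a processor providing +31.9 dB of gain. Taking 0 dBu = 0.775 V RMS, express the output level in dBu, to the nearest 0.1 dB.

Input level: 20·log₁₀(0.0127/0.775) = -35.71 dBu.
Output: -35.71 + 31.9 = -3.8 dBu.

-3.8 dBu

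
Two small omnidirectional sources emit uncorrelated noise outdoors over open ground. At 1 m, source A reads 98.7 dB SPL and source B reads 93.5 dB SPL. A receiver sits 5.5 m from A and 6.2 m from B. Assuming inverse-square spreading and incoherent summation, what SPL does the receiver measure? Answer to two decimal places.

84.82 dB SPL

At the listener: L_A = 98.7 − 20·log₁₀(5.5) = 83.893 dB; L_B = 93.5 − 20·log₁₀(6.2) = 77.652 dB.
Combined: 10·log₁₀(10^(83.893/10)+10^(77.652/10)) = 84.82 dB SPL.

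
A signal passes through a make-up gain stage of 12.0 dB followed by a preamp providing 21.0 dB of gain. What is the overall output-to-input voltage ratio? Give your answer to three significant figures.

Net gain = 12.0 + 21.0 = 33.0 dB.
Voltage ratio = 10^(33.0/20) = 44.7.

44.7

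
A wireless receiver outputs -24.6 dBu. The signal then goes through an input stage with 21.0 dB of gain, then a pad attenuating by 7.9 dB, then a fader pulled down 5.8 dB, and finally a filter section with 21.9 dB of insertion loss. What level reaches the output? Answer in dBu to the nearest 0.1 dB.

Cascaded gains and losses add directly in dB.
-24.6 + 21.0 − 7.9 − 5.8 − 21.9 = -39.2 dBu.

-39.2 dBu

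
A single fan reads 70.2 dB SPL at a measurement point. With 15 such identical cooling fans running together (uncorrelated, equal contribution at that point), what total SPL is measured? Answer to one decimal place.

82.0 dB SPL

15 equal incoherent sources raise the level by 10·log₁₀(15) = 11.76 dB.
L_total = 70.2 + 11.76 = 82.0 dB SPL.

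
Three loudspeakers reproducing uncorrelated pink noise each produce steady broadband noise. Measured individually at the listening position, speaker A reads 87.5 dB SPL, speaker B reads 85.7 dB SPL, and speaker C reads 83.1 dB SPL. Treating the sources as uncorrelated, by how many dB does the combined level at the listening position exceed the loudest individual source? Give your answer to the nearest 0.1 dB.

3.1 dB

Uncorrelated sources add in intensity (power), not in dB.
L_total = 10·log₁₀(10^(87.5/10) + 10^(85.7/10) + 10^(83.1/10)) = 90.56 dB SPL.
Excess over the loudest (87.5 dB): 90.56 − 87.5 = 3.1 dB.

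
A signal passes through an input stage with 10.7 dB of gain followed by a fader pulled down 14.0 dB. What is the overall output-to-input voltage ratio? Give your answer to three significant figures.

0.684

Net gain = 10.7 + (−14.0) = -3.3 dB.
Voltage ratio = 10^(-3.3/20) = 0.684.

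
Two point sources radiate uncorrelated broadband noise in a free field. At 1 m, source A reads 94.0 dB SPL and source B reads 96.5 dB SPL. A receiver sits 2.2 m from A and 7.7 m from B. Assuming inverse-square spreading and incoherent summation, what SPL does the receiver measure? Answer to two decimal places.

At the listener: L_A = 94.0 − 20·log₁₀(2.2) = 87.152 dB; L_B = 96.5 − 20·log₁₀(7.7) = 78.770 dB.
Combined: 10·log₁₀(10^(87.152/10)+10^(78.770/10)) = 87.74 dB SPL.

87.74 dB SPL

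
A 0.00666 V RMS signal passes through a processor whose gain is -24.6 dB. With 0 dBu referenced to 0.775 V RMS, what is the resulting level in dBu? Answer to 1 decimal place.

-65.9 dBu

Input level: 20·log₁₀(0.00666/0.775) = -41.32 dBu.
Output: -41.32 − 24.6 = -65.9 dBu.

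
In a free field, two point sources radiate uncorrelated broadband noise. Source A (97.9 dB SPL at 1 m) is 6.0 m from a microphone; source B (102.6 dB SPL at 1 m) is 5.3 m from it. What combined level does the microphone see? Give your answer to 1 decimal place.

At the listener: L_A = 97.9 − 20·log₁₀(6.0) = 82.34 dB; L_B = 102.6 − 20·log₁₀(5.3) = 88.11 dB.
Combined: 10·log₁₀(10^(82.34/10)+10^(88.11/10)) = 89.1 dB SPL.

89.1 dB SPL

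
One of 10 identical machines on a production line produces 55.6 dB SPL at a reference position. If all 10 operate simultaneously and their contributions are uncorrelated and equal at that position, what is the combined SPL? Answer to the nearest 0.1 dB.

10 equal incoherent sources raise the level by 10·log₁₀(10) = 10.00 dB.
L_total = 55.6 + 10.00 = 65.6 dB SPL.

65.6 dB SPL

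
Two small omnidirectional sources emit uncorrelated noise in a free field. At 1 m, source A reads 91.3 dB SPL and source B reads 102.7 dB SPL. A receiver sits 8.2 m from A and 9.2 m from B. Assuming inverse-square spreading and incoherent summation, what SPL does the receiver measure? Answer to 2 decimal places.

At the listener: L_A = 91.3 − 20·log₁₀(8.2) = 73.024 dB; L_B = 102.7 − 20·log₁₀(9.2) = 83.424 dB.
Combined: 10·log₁₀(10^(73.024/10)+10^(83.424/10)) = 83.80 dB SPL.

83.80 dB SPL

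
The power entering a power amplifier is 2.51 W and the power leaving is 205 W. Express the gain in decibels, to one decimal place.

Power ratio → dB uses the 10·log₁₀ form:
10·log₁₀(205/2.51) = 10·log₁₀(81.67) = 19.1 dB.

19.1 dB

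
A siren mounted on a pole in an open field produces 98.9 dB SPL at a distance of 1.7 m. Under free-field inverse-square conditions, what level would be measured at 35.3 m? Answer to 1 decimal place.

72.6 dB SPL

For a point source in a free field, ΔL = −20·log₁₀(d₂/d₁).
ΔL = −20·log₁₀(35.3/1.7) = -26.35 dB, so L₂ = 98.9 + (-26.35) = 72.6 dB SPL.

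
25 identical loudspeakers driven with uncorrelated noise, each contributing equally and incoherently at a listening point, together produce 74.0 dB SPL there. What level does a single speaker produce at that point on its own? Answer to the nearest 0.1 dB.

60.0 dB SPL

25 equal incoherent sources add 10·log₁₀(25) = 13.98 dB over one source.
L_one = 74.0 − 13.98 = 60.0 dB SPL.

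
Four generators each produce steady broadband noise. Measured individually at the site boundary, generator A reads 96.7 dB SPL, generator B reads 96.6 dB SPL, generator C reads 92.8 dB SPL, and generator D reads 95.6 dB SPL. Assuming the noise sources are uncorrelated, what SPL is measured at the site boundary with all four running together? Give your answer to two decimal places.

101.70 dB SPL

Incoherent sources sum as intensities:
L_total = 10·log₁₀(10^(96.7/10) + 10^(96.6/10) + 10^(92.8/10) + 10^(95.6/10)) = 10·log₁₀(14784000000) = 101.70 dB SPL.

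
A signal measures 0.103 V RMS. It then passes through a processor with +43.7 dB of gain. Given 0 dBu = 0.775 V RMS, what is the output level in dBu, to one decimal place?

+26.2 dBu

Input level: 20·log₁₀(0.103/0.775) = -17.53 dBu.
Output: -17.53 + 43.7 = +26.2 dBu.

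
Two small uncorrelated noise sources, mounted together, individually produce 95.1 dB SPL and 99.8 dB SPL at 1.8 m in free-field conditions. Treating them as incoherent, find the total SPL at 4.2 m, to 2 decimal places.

93.71 dB SPL

Combined at 1.8 m: 10·log₁₀(10^(95.1/10)+10^(99.8/10)) = 101.067 dB SPL.
Then apply −20·log₁₀(4.2/1.8) = -7.360 dB → 93.71 dB SPL.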